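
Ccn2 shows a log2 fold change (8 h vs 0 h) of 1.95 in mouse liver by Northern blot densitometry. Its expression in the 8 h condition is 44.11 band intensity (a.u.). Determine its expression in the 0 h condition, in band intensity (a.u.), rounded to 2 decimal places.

11.42

Fold change = 2^(1.95) = 3.8637
0 h expression = 44.11 / 3.8637 = 11.42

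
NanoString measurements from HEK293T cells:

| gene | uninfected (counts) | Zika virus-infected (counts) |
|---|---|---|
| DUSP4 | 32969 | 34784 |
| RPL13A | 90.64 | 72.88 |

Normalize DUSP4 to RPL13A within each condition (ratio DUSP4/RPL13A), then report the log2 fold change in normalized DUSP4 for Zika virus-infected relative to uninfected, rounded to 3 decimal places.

DUSP4/RPL13A (uninfected) = 32969 / 90.64 = 363.74
DUSP4/RPL13A (Zika virus-infected) = 34784 / 72.88 = 477.28
Fold change = 477.28 / 363.74 = 1.3122
log2(1.3122) = 0.3919

0.392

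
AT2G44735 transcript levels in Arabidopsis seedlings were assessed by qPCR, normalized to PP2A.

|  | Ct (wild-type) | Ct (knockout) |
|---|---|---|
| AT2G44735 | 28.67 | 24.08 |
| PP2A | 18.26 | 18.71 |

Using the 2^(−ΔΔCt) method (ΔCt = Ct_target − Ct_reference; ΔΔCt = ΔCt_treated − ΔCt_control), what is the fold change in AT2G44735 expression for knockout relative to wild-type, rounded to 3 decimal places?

ΔCt(wild-type) = 28.670 − 18.260 = 10.410
ΔCt(knockout) = 24.080 − 18.710 = 5.370
ΔΔCt = 5.370 − 10.410 = -5.040
Fold change = 2^(−(-5.040)) = 2^5.040 = 32.8996

32.900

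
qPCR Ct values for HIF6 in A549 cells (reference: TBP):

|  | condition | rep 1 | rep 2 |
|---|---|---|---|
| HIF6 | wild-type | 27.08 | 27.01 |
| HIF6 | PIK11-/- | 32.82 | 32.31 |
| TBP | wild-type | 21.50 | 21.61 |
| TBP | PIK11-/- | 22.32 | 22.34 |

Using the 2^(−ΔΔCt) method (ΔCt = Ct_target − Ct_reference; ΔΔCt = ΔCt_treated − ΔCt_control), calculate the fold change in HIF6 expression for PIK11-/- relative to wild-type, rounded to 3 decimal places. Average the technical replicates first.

0.037

Mean Ct: HIF6 wild-type 27.045; HIF6 PIK11-/- 32.565; TBP wild-type 21.555; TBP PIK11-/- 22.330
ΔCt(wild-type) = 27.045 − 21.555 = 5.490
ΔCt(PIK11-/-) = 32.565 − 22.330 = 10.235
ΔΔCt = 10.235 − 5.490 = 4.745
Fold change = 2^(−4.745) = 0.0373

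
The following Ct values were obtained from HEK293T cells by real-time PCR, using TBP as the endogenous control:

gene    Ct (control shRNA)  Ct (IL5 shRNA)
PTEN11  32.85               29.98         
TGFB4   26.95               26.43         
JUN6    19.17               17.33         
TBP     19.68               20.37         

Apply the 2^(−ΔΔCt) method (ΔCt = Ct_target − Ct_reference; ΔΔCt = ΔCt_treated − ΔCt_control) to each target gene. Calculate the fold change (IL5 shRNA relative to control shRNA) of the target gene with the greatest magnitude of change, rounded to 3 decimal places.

PTEN11: ΔΔCt = (29.98−20.37) − (32.85−19.68) = 9.61 − 13.17 = -3.56; fold change = 2^3.56 = 11.794
TGFB4: ΔΔCt = (26.43−20.37) − (26.95−19.68) = 6.06 − 7.27 = -1.21; fold change = 2^1.21 = 2.313
JUN6: ΔΔCt = (17.33−20.37) − (19.17−19.68) = -3.04 − (-0.51) = -2.53; fold change = 2^2.53 = 5.776
PTEN11 has the largest |ΔΔCt| = 3.56.

11.794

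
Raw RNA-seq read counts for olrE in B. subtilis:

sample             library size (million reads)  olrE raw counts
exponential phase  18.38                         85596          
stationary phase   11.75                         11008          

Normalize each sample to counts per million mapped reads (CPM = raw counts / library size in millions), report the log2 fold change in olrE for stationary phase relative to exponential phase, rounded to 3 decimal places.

-2.314

CPM(exponential phase) = 85596 / 18.38 = 4657.0185
CPM(stationary phase) = 11008 / 11.75 = 936.8511
Fold change = 936.8511 / 4657.0185 = 0.20117
log2(0.20117) = -2.3135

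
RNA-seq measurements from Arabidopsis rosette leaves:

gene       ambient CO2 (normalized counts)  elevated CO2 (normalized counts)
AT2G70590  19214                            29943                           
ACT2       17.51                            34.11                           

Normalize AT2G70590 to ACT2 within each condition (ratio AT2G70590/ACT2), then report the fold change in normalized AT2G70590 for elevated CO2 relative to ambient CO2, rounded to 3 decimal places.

AT2G70590/ACT2 (ambient CO2) = 19214 / 17.51 = 1097.3
AT2G70590/ACT2 (elevated CO2) = 29943 / 34.11 = 877.84
Fold change = 877.84 / 1097.3 = 0.8000

0.800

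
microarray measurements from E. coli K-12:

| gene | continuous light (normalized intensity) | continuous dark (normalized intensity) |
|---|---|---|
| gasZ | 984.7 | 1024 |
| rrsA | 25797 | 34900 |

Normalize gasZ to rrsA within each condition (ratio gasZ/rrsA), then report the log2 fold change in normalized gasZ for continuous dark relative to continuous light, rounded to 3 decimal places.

gasZ/rrsA (continuous light) = 984.7 / 25797 = 0.038171
gasZ/rrsA (continuous dark) = 1024 / 34900 = 0.029341
Fold change = 0.029341 / 0.038171 = 0.7687
log2(0.7687) = -0.3796

-0.380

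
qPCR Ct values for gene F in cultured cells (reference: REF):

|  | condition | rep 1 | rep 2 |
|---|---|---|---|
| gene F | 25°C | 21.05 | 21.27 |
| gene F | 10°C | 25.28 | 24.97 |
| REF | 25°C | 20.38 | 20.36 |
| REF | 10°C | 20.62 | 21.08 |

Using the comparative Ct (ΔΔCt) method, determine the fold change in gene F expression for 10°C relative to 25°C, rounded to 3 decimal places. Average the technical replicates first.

Mean Ct: gene F 25°C 21.160; gene F 10°C 25.125; REF 25°C 20.370; REF 10°C 20.850
ΔCt(25°C) = 21.160 − 20.370 = 0.790
ΔCt(10°C) = 25.125 − 20.850 = 4.275
ΔΔCt = 4.275 − 0.790 = 3.485
Fold change = 2^(−3.485) = 0.0893

0.089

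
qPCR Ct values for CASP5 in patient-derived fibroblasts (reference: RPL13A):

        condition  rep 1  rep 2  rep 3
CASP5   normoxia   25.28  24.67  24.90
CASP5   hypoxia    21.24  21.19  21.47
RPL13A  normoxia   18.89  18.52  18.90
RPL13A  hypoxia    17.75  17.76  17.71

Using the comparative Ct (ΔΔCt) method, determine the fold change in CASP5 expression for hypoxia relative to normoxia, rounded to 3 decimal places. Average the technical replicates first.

6.148

Mean Ct: CASP5 normoxia 24.950; CASP5 hypoxia 21.300; RPL13A normoxia 18.770; RPL13A hypoxia 17.740
ΔCt(normoxia) = 24.950 − 18.770 = 6.180
ΔCt(hypoxia) = 21.300 − 17.740 = 3.560
ΔΔCt = 3.560 − 6.180 = -2.620
Fold change = 2^(−(-2.620)) = 2^2.620 = 6.1475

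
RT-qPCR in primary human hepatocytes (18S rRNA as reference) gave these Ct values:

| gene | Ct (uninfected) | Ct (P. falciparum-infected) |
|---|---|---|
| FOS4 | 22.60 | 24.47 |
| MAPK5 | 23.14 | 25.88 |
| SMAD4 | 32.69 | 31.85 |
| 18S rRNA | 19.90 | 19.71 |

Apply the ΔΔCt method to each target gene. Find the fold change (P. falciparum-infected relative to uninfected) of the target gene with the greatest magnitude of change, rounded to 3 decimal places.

0.131

FOS4: ΔΔCt = (24.47−19.71) − (22.60−19.90) = 4.76 − 2.70 = 2.06; fold change = 2^-2.06 = 0.240
MAPK5: ΔΔCt = (25.88−19.71) − (23.14−19.90) = 6.17 − 3.24 = 2.93; fold change = 2^-2.93 = 0.131
SMAD4: ΔΔCt = (31.85−19.71) − (32.69−19.90) = 12.14 − 12.79 = -0.65; fold change = 2^0.65 = 1.569
MAPK5 has the largest |ΔΔCt| = 2.93.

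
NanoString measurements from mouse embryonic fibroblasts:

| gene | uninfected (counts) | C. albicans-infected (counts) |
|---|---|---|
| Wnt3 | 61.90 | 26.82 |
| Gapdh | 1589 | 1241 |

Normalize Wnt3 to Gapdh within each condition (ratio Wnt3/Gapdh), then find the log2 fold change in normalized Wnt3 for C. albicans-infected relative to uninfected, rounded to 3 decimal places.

-0.850

Wnt3/Gapdh (uninfected) = 61.90 / 1589 = 0.038955
Wnt3/Gapdh (C. albicans-infected) = 26.82 / 1241 = 0.021612
Fold change = 0.021612 / 0.038955 = 0.5548
log2(0.5548) = -0.8500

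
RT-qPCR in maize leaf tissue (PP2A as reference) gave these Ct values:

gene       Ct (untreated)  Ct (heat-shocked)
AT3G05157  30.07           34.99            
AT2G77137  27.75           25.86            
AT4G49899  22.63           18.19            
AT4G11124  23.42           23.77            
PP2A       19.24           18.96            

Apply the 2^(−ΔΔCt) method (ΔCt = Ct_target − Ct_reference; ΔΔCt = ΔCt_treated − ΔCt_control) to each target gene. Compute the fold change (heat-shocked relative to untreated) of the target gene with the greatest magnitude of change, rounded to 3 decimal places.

0.027

AT3G05157: ΔΔCt = (34.99−18.96) − (30.07−19.24) = 16.03 − 10.83 = 5.20; fold change = 2^-5.20 = 0.027
AT2G77137: ΔΔCt = (25.86−18.96) − (27.75−19.24) = 6.90 − 8.51 = -1.61; fold change = 2^1.61 = 3.053
AT4G49899: ΔΔCt = (18.19−18.96) − (22.63−19.24) = -0.77 − 3.39 = -4.16; fold change = 2^4.16 = 17.877
AT4G11124: ΔΔCt = (23.77−18.96) − (23.42−19.24) = 4.81 − 4.18 = 0.63; fold change = 2^-0.63 = 0.646
AT3G05157 has the largest |ΔΔCt| = 5.20.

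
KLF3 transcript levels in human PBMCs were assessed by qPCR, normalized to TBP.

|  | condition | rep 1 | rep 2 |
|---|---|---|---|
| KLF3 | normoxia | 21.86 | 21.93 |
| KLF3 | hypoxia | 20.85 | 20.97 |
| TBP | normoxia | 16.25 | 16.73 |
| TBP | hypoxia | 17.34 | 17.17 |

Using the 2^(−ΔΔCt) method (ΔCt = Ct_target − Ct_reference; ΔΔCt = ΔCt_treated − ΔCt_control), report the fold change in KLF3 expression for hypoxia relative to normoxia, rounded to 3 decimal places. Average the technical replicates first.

3.364

Mean Ct: KLF3 normoxia 21.895; KLF3 hypoxia 20.910; TBP normoxia 16.490; TBP hypoxia 17.255
ΔCt(normoxia) = 21.895 − 16.490 = 5.405
ΔCt(hypoxia) = 20.910 − 17.255 = 3.655
ΔΔCt = 3.655 − 5.405 = -1.750
Fold change = 2^(−(-1.750)) = 2^1.750 = 3.3636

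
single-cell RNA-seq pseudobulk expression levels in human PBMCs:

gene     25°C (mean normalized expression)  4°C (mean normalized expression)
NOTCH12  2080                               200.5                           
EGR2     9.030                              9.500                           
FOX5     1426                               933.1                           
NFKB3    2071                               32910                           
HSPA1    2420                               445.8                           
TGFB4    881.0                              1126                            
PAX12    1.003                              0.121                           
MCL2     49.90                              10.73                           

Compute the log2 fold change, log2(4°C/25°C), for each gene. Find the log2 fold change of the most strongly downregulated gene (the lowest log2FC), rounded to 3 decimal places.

-3.375

log2(200.5/2080) = -3.375  (NOTCH12)
log2(9.500/9.030) = 0.073  (EGR2)
log2(933.1/1426) = -0.612  (FOX5)
log2(32910/2071) = 3.990  (NFKB3)
log2(445.8/2420) = -2.441  (HSPA1)
log2(1126/881.0) = 0.354  (TGFB4)
log2(0.121/1.003) = -3.051  (PAX12)
log2(10.73/49.90) = -2.217  (MCL2)
NOTCH12 is most strongly downregulated.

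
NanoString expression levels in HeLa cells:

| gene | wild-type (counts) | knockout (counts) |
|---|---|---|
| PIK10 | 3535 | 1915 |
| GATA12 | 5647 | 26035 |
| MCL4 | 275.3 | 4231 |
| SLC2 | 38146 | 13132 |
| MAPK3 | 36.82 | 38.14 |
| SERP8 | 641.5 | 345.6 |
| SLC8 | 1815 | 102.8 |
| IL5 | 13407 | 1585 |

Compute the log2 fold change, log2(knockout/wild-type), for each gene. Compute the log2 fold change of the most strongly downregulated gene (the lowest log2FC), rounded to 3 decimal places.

log2(1915/3535) = -0.884  (PIK10)
log2(26035/5647) = 2.205  (GATA12)
log2(4231/275.3) = 3.942  (MCL4)
log2(13132/38146) = -1.538  (SLC2)
log2(38.14/36.82) = 0.051  (MAPK3)
log2(345.6/641.5) = -0.892  (SERP8)
log2(102.8/1815) = -4.142  (SLC8)
log2(1585/13407) = -3.080  (IL5)
SLC8 is most strongly downregulated.

-4.142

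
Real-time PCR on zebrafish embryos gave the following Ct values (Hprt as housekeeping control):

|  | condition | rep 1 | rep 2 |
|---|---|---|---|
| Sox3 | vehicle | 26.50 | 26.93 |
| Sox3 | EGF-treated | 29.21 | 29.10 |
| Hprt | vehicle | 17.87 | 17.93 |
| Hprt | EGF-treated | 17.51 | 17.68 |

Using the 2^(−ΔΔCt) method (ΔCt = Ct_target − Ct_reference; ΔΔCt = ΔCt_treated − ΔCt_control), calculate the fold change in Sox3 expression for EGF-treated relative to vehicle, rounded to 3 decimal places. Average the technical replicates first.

0.149

Mean Ct: Sox3 vehicle 26.715; Sox3 EGF-treated 29.155; Hprt vehicle 17.900; Hprt EGF-treated 17.595
ΔCt(vehicle) = 26.715 − 17.900 = 8.815
ΔCt(EGF-treated) = 29.155 − 17.595 = 11.560
ΔΔCt = 11.560 − 8.815 = 2.745
Fold change = 2^(−2.745) = 0.1492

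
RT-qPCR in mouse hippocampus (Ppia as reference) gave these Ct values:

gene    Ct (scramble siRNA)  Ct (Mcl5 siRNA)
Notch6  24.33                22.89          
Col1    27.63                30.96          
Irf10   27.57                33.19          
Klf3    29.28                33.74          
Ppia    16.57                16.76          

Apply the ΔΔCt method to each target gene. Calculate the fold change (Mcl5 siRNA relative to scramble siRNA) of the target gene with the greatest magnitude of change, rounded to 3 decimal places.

Notch6: ΔΔCt = (22.89−16.76) − (24.33−16.57) = 6.13 − 7.76 = -1.63; fold change = 2^1.63 = 3.095
Col1: ΔΔCt = (30.96−16.76) − (27.63−16.57) = 14.20 − 11.06 = 3.14; fold change = 2^-3.14 = 0.113
Irf10: ΔΔCt = (33.19−16.76) − (27.57−16.57) = 16.43 − 11.00 = 5.43; fold change = 2^-5.43 = 0.023
Klf3: ΔΔCt = (33.74−16.76) − (29.28−16.57) = 16.98 − 12.71 = 4.27; fold change = 2^-4.27 = 0.052
Irf10 has the largest |ΔΔCt| = 5.43.

0.023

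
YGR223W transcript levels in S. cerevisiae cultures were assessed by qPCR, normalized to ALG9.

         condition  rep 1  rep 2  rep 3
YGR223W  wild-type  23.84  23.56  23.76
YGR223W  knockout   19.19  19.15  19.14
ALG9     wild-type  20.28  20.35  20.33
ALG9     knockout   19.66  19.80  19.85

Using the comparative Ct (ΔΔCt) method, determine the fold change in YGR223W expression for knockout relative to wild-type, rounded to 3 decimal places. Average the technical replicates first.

16.111

Mean Ct: YGR223W wild-type 23.720; YGR223W knockout 19.160; ALG9 wild-type 20.320; ALG9 knockout 19.770
ΔCt(wild-type) = 23.720 − 20.320 = 3.400
ΔCt(knockout) = 19.160 − 19.770 = -0.610
ΔΔCt = -0.610 − 3.400 = -4.010
Fold change = 2^(−(-4.010)) = 2^4.010 = 16.1113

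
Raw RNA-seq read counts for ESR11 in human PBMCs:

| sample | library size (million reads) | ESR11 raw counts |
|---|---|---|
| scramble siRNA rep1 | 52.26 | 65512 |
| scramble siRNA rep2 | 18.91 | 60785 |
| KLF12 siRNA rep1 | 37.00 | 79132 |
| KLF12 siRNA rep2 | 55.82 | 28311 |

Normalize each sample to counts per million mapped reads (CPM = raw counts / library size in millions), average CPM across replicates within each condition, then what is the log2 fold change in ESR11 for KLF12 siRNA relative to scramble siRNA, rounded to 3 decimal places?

-0.756

CPM(scramble siRNA rep1) = 65512 / 52.26 = 1253.5783
CPM(scramble siRNA rep2) = 60785 / 18.91 = 3214.4368
CPM(KLF12 siRNA rep1) = 79132 / 37.00 = 2138.7027
CPM(KLF12 siRNA rep2) = 28311 / 55.82 = 507.1838
mean CPM(scramble siRNA) = 2234.0075; mean CPM(KLF12 siRNA) = 1322.9433
Fold change = 1322.9433 / 2234.0075 = 0.59218
log2(0.59218) = -0.7559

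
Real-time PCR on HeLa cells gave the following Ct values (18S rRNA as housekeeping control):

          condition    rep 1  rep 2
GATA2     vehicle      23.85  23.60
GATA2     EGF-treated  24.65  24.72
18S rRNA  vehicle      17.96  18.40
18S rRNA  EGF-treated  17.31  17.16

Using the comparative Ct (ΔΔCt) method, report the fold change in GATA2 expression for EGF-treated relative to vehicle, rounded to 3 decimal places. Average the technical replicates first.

0.267

Mean Ct: GATA2 vehicle 23.725; GATA2 EGF-treated 24.685; 18S rRNA vehicle 18.180; 18S rRNA EGF-treated 17.235
ΔCt(vehicle) = 23.725 − 18.180 = 5.545
ΔCt(EGF-treated) = 24.685 − 17.235 = 7.450
ΔΔCt = 7.450 − 5.545 = 1.905
Fold change = 2^(−1.905) = 0.2670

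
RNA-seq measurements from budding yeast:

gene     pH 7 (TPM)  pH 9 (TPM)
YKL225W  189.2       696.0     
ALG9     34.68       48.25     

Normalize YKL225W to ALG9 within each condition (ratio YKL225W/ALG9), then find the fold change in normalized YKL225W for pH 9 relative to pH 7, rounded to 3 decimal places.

2.644

YKL225W/ALG9 (pH 7) = 189.2 / 34.68 = 5.4556
YKL225W/ALG9 (pH 9) = 696.0 / 48.25 = 14.425
Fold change = 14.425 / 5.4556 = 2.6441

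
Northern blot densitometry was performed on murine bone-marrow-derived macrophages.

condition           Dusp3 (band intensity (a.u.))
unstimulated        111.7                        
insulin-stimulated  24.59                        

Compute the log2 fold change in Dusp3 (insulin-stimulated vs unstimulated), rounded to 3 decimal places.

Fold change = 24.59 / 111.7 = 0.2201
log2(0.2201) = -2.1835

-2.183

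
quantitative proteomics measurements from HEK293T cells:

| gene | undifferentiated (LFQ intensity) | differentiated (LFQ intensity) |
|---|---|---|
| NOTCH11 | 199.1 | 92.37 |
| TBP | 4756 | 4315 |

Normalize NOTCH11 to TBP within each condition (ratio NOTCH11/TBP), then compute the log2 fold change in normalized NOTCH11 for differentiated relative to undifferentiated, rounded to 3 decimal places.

-0.968

NOTCH11/TBP (undifferentiated) = 199.1 / 4756 = 0.041863
NOTCH11/TBP (differentiated) = 92.37 / 4315 = 0.021407
Fold change = 0.021407 / 0.041863 = 0.5114
log2(0.5114) = -0.9676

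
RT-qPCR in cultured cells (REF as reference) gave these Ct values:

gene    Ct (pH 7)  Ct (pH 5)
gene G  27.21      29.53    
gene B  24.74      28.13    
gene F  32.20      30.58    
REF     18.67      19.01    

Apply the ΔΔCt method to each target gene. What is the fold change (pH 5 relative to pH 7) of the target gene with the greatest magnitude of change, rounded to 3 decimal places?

0.121

gene G: ΔΔCt = (29.53−19.01) − (27.21−18.67) = 10.52 − 8.54 = 1.98; fold change = 2^-1.98 = 0.253
gene B: ΔΔCt = (28.13−19.01) − (24.74−18.67) = 9.12 − 6.07 = 3.05; fold change = 2^-3.05 = 0.121
gene F: ΔΔCt = (30.58−19.01) − (32.20−18.67) = 11.57 − 13.53 = -1.96; fold change = 2^1.96 = 3.891
gene B has the largest |ΔΔCt| = 3.05.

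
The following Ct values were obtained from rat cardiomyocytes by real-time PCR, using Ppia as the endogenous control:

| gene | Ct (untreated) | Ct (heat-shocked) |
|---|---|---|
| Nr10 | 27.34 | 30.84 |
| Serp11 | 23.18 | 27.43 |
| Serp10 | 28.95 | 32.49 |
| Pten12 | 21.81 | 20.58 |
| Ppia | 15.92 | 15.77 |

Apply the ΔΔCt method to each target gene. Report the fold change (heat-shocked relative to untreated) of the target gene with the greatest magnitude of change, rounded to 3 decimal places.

0.047

Nr10: ΔΔCt = (30.84−15.77) − (27.34−15.92) = 15.07 − 11.42 = 3.65; fold change = 2^-3.65 = 0.080
Serp11: ΔΔCt = (27.43−15.77) − (23.18−15.92) = 11.66 − 7.26 = 4.40; fold change = 2^-4.40 = 0.047
Serp10: ΔΔCt = (32.49−15.77) − (28.95−15.92) = 16.72 − 13.03 = 3.69; fold change = 2^-3.69 = 0.077
Pten12: ΔΔCt = (20.58−15.77) − (21.81−15.92) = 4.81 − 5.89 = -1.08; fold change = 2^1.08 = 2.114
Serp11 has the largest |ΔΔCt| = 4.40.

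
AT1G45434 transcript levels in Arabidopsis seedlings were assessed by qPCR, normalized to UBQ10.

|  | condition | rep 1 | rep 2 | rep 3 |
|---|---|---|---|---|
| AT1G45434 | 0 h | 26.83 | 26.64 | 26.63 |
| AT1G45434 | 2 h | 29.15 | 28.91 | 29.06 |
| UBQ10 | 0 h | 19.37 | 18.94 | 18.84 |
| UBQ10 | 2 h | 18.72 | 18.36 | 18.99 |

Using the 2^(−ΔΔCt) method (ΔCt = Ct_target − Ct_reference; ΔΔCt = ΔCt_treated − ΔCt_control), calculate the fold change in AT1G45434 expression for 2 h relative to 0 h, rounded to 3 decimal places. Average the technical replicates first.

Mean Ct: AT1G45434 0 h 26.700; AT1G45434 2 h 29.040; UBQ10 0 h 19.050; UBQ10 2 h 18.690
ΔCt(0 h) = 26.700 − 19.050 = 7.650
ΔCt(2 h) = 29.040 − 18.690 = 10.350
ΔΔCt = 10.350 − 7.650 = 2.700
Fold change = 2^(−2.700) = 0.1539

0.154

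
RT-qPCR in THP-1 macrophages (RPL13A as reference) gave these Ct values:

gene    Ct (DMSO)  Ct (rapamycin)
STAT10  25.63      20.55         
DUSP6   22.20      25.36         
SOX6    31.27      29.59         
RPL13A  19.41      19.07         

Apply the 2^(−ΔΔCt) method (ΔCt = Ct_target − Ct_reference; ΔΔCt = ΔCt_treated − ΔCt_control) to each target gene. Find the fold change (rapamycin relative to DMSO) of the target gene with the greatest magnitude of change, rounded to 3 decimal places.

STAT10: ΔΔCt = (20.55−19.07) − (25.63−19.41) = 1.48 − 6.22 = -4.74; fold change = 2^4.74 = 26.723
DUSP6: ΔΔCt = (25.36−19.07) − (22.20−19.41) = 6.29 − 2.79 = 3.50; fold change = 2^-3.50 = 0.088
SOX6: ΔΔCt = (29.59−19.07) − (31.27−19.41) = 10.52 − 11.86 = -1.34; fold change = 2^1.34 = 2.532
STAT10 has the largest |ΔΔCt| = 4.74.

26.723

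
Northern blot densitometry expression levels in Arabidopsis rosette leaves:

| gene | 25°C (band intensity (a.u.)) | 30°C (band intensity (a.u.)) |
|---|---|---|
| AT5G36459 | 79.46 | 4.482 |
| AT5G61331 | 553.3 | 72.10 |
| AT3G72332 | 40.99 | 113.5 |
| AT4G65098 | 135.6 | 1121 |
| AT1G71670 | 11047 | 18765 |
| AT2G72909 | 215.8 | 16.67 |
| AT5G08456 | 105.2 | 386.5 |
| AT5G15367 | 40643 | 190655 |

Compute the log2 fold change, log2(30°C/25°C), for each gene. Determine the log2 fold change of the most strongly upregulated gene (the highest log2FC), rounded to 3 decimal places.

log2(4.482/79.46) = -4.148  (AT5G36459)
log2(72.10/553.3) = -2.940  (AT5G61331)
log2(113.5/40.99) = 1.469  (AT3G72332)
log2(1121/135.6) = 3.047  (AT4G65098)
log2(18765/11047) = 0.764  (AT1G71670)
log2(16.67/215.8) = -3.694  (AT2G72909)
log2(386.5/105.2) = 1.877  (AT5G08456)
log2(190655/40643) = 2.230  (AT5G15367)
AT4G65098 is most strongly upregulated.

3.047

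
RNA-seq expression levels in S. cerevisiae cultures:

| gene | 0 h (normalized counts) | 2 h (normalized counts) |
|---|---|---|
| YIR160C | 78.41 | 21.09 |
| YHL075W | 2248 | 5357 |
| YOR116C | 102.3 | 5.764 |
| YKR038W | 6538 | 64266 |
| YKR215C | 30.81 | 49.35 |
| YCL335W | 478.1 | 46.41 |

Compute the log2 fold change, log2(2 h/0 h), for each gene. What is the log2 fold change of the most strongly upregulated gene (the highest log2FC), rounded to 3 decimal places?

log2(21.09/78.41) = -1.894  (YIR160C)
log2(5357/2248) = 1.253  (YHL075W)
log2(5.764/102.3) = -4.150  (YOR116C)
log2(64266/6538) = 3.297  (YKR038W)
log2(49.35/30.81) = 0.680  (YKR215C)
log2(46.41/478.1) = -3.365  (YCL335W)
YKR038W is most strongly upregulated.

3.297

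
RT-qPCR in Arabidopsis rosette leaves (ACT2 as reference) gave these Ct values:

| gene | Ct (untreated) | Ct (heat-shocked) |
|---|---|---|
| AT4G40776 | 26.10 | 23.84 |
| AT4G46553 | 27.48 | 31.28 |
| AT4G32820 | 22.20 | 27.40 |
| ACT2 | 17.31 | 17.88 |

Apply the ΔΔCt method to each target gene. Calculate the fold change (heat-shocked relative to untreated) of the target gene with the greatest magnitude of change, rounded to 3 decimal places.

0.040

AT4G40776: ΔΔCt = (23.84−17.88) − (26.10−17.31) = 5.96 − 8.79 = -2.83; fold change = 2^2.83 = 7.111
AT4G46553: ΔΔCt = (31.28−17.88) − (27.48−17.31) = 13.40 − 10.17 = 3.23; fold change = 2^-3.23 = 0.107
AT4G32820: ΔΔCt = (27.40−17.88) − (22.20−17.31) = 9.52 − 4.89 = 4.63; fold change = 2^-4.63 = 0.040
AT4G32820 has the largest |ΔΔCt| = 4.63.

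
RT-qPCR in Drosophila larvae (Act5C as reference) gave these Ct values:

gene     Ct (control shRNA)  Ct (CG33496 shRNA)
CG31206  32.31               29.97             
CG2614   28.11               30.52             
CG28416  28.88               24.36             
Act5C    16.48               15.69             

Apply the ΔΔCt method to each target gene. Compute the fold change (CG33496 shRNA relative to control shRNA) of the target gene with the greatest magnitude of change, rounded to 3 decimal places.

13.269

CG31206: ΔΔCt = (29.97−15.69) − (32.31−16.48) = 14.28 − 15.83 = -1.55; fold change = 2^1.55 = 2.928
CG2614: ΔΔCt = (30.52−15.69) − (28.11−16.48) = 14.83 − 11.63 = 3.20; fold change = 2^-3.20 = 0.109
CG28416: ΔΔCt = (24.36−15.69) − (28.88−16.48) = 8.67 − 12.40 = -3.73; fold change = 2^3.73 = 13.269
CG28416 has the largest |ΔΔCt| = 3.73.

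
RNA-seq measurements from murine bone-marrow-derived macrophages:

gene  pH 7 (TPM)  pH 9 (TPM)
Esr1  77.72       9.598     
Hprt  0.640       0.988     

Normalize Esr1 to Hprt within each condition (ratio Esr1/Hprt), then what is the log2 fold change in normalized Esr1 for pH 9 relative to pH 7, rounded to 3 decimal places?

Esr1/Hprt (pH 7) = 77.72 / 0.640 = 121.44
Esr1/Hprt (pH 9) = 9.598 / 0.988 = 9.7146
Fold change = 9.7146 / 121.44 = 0.0800
log2(0.0800) = -3.6439

-3.644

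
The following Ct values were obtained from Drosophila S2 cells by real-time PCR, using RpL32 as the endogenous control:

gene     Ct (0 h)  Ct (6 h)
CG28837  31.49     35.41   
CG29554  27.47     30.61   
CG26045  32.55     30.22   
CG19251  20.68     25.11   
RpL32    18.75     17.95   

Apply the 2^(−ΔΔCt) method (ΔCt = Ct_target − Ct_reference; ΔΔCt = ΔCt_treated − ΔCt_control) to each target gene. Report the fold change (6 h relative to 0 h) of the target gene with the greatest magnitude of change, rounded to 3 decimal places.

0.027

CG28837: ΔΔCt = (35.41−17.95) − (31.49−18.75) = 17.46 − 12.74 = 4.72; fold change = 2^-4.72 = 0.038
CG29554: ΔΔCt = (30.61−17.95) − (27.47−18.75) = 12.66 − 8.72 = 3.94; fold change = 2^-3.94 = 0.065
CG26045: ΔΔCt = (30.22−17.95) − (32.55−18.75) = 12.27 − 13.80 = -1.53; fold change = 2^1.53 = 2.888
CG19251: ΔΔCt = (25.11−17.95) − (20.68−18.75) = 7.16 − 1.93 = 5.23; fold change = 2^-5.23 = 0.027
CG19251 has the largest |ΔΔCt| = 5.23.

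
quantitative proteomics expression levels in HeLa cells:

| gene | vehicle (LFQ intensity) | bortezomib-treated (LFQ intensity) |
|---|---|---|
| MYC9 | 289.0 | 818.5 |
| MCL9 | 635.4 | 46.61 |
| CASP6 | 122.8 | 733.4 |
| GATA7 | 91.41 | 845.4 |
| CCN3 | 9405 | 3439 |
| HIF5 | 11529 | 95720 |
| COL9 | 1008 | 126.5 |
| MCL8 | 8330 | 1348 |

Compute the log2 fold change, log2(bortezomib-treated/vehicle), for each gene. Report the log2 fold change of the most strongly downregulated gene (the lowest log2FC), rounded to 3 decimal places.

-3.769

log2(818.5/289.0) = 1.502  (MYC9)
log2(46.61/635.4) = -3.769  (MCL9)
log2(733.4/122.8) = 2.578  (CASP6)
log2(845.4/91.41) = 3.209  (GATA7)
log2(3439/9405) = -1.451  (CCN3)
log2(95720/11529) = 3.054  (HIF5)
log2(126.5/1008) = -2.994  (COL9)
log2(1348/8330) = -2.627  (MCL8)
MCL9 is most strongly downregulated.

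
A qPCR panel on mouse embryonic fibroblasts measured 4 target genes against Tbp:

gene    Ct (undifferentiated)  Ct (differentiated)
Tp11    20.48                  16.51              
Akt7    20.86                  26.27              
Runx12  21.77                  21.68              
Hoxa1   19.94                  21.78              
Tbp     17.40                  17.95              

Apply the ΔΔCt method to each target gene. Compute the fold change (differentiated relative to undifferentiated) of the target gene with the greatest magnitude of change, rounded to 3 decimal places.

Tp11: ΔΔCt = (16.51−17.95) − (20.48−17.40) = -1.44 − 3.08 = -4.52; fold change = 2^4.52 = 22.943
Akt7: ΔΔCt = (26.27−17.95) − (20.86−17.40) = 8.32 − 3.46 = 4.86; fold change = 2^-4.86 = 0.034
Runx12: ΔΔCt = (21.68−17.95) − (21.77−17.40) = 3.73 − 4.37 = -0.64; fold change = 2^0.64 = 1.558
Hoxa1: ΔΔCt = (21.78−17.95) − (19.94−17.40) = 3.83 − 2.54 = 1.29; fold change = 2^-1.29 = 0.409
Akt7 has the largest |ΔΔCt| = 4.86.

0.034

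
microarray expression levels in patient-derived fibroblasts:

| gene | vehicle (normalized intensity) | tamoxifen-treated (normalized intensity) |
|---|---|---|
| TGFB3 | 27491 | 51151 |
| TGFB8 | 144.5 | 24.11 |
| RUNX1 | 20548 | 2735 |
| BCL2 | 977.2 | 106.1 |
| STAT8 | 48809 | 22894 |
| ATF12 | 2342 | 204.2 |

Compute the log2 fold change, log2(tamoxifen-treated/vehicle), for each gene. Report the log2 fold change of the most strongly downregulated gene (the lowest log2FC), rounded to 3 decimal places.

log2(51151/27491) = 0.896  (TGFB3)
log2(24.11/144.5) = -2.583  (TGFB8)
log2(2735/20548) = -2.909  (RUNX1)
log2(106.1/977.2) = -3.203  (BCL2)
log2(22894/48809) = -1.092  (STAT8)
log2(204.2/2342) = -3.520  (ATF12)
ATF12 is most strongly downregulated.

-3.520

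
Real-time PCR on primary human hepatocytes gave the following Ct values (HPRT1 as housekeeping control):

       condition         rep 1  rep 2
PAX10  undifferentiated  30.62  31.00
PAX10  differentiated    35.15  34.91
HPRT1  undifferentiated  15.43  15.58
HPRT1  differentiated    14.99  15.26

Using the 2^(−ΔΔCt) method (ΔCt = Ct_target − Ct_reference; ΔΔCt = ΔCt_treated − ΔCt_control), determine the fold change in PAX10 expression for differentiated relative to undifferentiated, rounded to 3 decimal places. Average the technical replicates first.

0.041

Mean Ct: PAX10 undifferentiated 30.810; PAX10 differentiated 35.030; HPRT1 undifferentiated 15.505; HPRT1 differentiated 15.125
ΔCt(undifferentiated) = 30.810 − 15.505 = 15.305
ΔCt(differentiated) = 35.030 − 15.125 = 19.905
ΔΔCt = 19.905 − 15.305 = 4.600
Fold change = 2^(−4.600) = 0.0412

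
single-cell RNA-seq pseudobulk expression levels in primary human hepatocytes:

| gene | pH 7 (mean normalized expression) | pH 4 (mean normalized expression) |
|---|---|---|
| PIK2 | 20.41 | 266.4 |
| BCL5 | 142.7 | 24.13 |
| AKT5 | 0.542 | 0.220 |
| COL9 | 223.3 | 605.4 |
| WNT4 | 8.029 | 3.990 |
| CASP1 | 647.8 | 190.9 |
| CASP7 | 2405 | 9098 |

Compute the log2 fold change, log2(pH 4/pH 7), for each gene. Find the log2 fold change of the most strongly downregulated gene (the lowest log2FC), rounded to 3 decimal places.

-2.564

log2(266.4/20.41) = 3.706  (PIK2)
log2(24.13/142.7) = -2.564  (BCL5)
log2(0.220/0.542) = -1.301  (AKT5)
log2(605.4/223.3) = 1.439  (COL9)
log2(3.990/8.029) = -1.009  (WNT4)
log2(190.9/647.8) = -1.763  (CASP1)
log2(9098/2405) = 1.920  (CASP7)
BCL5 is most strongly downregulated.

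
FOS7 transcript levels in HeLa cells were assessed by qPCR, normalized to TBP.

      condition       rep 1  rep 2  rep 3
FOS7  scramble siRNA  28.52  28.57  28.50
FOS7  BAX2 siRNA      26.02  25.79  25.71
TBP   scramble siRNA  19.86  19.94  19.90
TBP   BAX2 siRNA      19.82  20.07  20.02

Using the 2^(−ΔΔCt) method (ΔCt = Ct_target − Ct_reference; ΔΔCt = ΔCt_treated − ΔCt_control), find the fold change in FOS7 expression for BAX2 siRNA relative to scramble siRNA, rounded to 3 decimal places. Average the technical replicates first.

6.774

Mean Ct: FOS7 scramble siRNA 28.530; FOS7 BAX2 siRNA 25.840; TBP scramble siRNA 19.900; TBP BAX2 siRNA 19.970
ΔCt(scramble siRNA) = 28.530 − 19.900 = 8.630
ΔCt(BAX2 siRNA) = 25.840 − 19.970 = 5.870
ΔΔCt = 5.870 − 8.630 = -2.760
Fold change = 2^(−(-2.760)) = 2^2.760 = 6.7740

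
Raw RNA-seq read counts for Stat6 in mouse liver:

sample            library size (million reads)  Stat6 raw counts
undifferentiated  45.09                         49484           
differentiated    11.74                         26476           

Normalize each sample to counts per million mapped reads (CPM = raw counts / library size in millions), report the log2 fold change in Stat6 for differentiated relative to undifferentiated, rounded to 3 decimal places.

CPM(undifferentiated) = 49484 / 45.09 = 1097.4495
CPM(differentiated) = 26476 / 11.74 = 2255.1959
Fold change = 2255.1959 / 1097.4495 = 2.05494
log2(2.05494) = 1.0391

1.039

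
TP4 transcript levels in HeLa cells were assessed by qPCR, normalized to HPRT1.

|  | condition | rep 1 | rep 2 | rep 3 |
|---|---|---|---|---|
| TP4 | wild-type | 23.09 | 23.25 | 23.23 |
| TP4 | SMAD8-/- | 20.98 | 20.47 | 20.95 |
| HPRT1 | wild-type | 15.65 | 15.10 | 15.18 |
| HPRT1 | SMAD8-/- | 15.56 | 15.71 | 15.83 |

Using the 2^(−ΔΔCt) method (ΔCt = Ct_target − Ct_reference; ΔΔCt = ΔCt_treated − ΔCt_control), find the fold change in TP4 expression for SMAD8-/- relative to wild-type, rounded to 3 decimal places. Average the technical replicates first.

6.869

Mean Ct: TP4 wild-type 23.190; TP4 SMAD8-/- 20.800; HPRT1 wild-type 15.310; HPRT1 SMAD8-/- 15.700
ΔCt(wild-type) = 23.190 − 15.310 = 7.880
ΔCt(SMAD8-/-) = 20.800 − 15.700 = 5.100
ΔΔCt = 5.100 − 7.880 = -2.780
Fold change = 2^(−(-2.780)) = 2^2.780 = 6.8685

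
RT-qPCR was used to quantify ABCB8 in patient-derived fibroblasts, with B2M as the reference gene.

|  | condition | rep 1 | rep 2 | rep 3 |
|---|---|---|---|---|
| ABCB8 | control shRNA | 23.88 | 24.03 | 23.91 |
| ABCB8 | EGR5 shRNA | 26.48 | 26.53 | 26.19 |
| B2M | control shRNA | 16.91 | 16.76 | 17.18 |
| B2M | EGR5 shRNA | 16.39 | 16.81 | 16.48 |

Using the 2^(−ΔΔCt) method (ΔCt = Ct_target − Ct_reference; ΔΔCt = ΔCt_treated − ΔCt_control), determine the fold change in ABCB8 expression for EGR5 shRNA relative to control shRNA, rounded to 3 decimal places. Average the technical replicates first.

Mean Ct: ABCB8 control shRNA 23.940; ABCB8 EGR5 shRNA 26.400; B2M control shRNA 16.950; B2M EGR5 shRNA 16.560
ΔCt(control shRNA) = 23.940 − 16.950 = 6.990
ΔCt(EGR5 shRNA) = 26.400 − 16.560 = 9.840
ΔΔCt = 9.840 − 6.990 = 2.850
Fold change = 2^(−2.850) = 0.1387

0.139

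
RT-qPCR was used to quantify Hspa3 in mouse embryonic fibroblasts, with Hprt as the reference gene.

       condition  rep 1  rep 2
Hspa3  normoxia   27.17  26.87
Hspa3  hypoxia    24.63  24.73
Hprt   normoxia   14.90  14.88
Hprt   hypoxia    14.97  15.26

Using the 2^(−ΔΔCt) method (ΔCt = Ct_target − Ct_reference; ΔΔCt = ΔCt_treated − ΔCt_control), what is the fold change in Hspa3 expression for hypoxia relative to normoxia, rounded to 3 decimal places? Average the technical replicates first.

5.918

Mean Ct: Hspa3 normoxia 27.020; Hspa3 hypoxia 24.680; Hprt normoxia 14.890; Hprt hypoxia 15.115
ΔCt(normoxia) = 27.020 − 14.890 = 12.130
ΔCt(hypoxia) = 24.680 − 15.115 = 9.565
ΔΔCt = 9.565 − 12.130 = -2.565
Fold change = 2^(−(-2.565)) = 2^2.565 = 5.9176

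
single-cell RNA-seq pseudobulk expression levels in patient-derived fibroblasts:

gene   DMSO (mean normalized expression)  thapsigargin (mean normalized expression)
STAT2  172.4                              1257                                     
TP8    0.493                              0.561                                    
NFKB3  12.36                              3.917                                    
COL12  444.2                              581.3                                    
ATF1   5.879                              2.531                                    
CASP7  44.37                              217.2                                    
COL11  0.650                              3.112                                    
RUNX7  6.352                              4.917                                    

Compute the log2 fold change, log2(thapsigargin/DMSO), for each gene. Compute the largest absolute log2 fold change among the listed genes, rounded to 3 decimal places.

log2(1257/172.4) = 2.866  (STAT2)
log2(0.561/0.493) = 0.186  (TP8)
log2(3.917/12.36) = -1.658  (NFKB3)
log2(581.3/444.2) = 0.388  (COL12)
log2(2.531/5.879) = -1.216  (ATF1)
log2(217.2/44.37) = 2.291  (CASP7)
log2(3.112/0.650) = 2.259  (COL11)
log2(4.917/6.352) = -0.369  (RUNX7)
The largest magnitude belongs to STAT2.

2.866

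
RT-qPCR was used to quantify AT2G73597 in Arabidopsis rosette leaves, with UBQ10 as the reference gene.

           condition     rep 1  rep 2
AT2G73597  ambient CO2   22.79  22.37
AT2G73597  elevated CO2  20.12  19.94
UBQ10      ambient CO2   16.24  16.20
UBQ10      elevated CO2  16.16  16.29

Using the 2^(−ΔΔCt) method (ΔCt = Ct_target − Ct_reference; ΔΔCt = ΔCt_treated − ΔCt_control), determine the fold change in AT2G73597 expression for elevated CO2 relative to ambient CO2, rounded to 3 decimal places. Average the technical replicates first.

Mean Ct: AT2G73597 ambient CO2 22.580; AT2G73597 elevated CO2 20.030; UBQ10 ambient CO2 16.220; UBQ10 elevated CO2 16.225
ΔCt(ambient CO2) = 22.580 − 16.220 = 6.360
ΔCt(elevated CO2) = 20.030 − 16.225 = 3.805
ΔΔCt = 3.805 − 6.360 = -2.555
Fold change = 2^(−(-2.555)) = 2^2.555 = 5.8767

5.877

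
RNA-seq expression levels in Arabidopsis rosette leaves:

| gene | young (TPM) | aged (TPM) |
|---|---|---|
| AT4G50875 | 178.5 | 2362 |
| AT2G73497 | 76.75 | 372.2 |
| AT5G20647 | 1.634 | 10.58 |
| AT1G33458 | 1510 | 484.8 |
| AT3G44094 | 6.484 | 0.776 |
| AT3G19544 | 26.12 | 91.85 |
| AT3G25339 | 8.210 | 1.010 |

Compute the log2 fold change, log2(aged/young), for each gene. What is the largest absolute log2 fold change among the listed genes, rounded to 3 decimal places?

3.726

log2(2362/178.5) = 3.726  (AT4G50875)
log2(372.2/76.75) = 2.278  (AT2G73497)
log2(10.58/1.634) = 2.695  (AT5G20647)
log2(484.8/1510) = -1.639  (AT1G33458)
log2(0.776/6.484) = -3.063  (AT3G44094)
log2(91.85/26.12) = 1.814  (AT3G19544)
log2(1.010/8.210) = -3.023  (AT3G25339)
The largest magnitude belongs to AT4G50875.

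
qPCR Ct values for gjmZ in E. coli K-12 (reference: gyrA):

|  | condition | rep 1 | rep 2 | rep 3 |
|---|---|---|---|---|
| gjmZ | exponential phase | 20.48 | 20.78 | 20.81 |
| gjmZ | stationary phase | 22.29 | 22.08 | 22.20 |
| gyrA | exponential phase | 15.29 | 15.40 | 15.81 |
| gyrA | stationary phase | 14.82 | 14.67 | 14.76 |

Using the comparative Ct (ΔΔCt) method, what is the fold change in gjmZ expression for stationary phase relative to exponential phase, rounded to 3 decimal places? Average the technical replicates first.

0.210

Mean Ct: gjmZ exponential phase 20.690; gjmZ stationary phase 22.190; gyrA exponential phase 15.500; gyrA stationary phase 14.750
ΔCt(exponential phase) = 20.690 − 15.500 = 5.190
ΔCt(stationary phase) = 22.190 − 14.750 = 7.440
ΔΔCt = 7.440 − 5.190 = 2.250
Fold change = 2^(−2.250) = 0.2102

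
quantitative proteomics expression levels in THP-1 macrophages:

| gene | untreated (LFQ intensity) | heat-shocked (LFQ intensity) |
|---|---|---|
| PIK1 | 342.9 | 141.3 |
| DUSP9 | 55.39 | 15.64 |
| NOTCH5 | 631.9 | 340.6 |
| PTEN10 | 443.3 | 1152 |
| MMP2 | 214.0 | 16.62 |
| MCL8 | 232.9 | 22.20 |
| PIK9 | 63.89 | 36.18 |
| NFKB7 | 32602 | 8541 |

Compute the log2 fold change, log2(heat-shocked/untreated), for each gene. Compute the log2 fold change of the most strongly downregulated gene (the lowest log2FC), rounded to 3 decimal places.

log2(141.3/342.9) = -1.279  (PIK1)
log2(15.64/55.39) = -1.824  (DUSP9)
log2(340.6/631.9) = -0.892  (NOTCH5)
log2(1152/443.3) = 1.378  (PTEN10)
log2(16.62/214.0) = -3.687  (MMP2)
log2(22.20/232.9) = -3.391  (MCL8)
log2(36.18/63.89) = -0.820  (PIK9)
log2(8541/32602) = -1.932  (NFKB7)
MMP2 is most strongly downregulated.

-3.687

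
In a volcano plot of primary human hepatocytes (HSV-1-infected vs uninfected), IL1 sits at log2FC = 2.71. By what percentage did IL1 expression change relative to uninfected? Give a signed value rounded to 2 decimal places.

Fold change = 2^(2.71) = 6.5432
Percent change = (FC − 1) × 100% = (6.5432 − 1) × 100 = 554.32%

554.32%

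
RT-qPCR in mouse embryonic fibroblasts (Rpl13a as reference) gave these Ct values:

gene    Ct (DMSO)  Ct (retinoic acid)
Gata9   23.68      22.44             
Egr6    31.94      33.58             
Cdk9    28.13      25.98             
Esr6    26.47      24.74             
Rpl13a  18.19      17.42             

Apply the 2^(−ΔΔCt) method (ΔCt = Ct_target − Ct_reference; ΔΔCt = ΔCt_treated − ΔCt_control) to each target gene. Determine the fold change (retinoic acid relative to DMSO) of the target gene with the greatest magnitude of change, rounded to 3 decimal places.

0.188

Gata9: ΔΔCt = (22.44−17.42) − (23.68−18.19) = 5.02 − 5.49 = -0.47; fold change = 2^0.47 = 1.385
Egr6: ΔΔCt = (33.58−17.42) − (31.94−18.19) = 16.16 − 13.75 = 2.41; fold change = 2^-2.41 = 0.188
Cdk9: ΔΔCt = (25.98−17.42) − (28.13−18.19) = 8.56 − 9.94 = -1.38; fold change = 2^1.38 = 2.603
Esr6: ΔΔCt = (24.74−17.42) − (26.47−18.19) = 7.32 − 8.28 = -0.96; fold change = 2^0.96 = 1.945
Egr6 has the largest |ΔΔCt| = 2.41.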